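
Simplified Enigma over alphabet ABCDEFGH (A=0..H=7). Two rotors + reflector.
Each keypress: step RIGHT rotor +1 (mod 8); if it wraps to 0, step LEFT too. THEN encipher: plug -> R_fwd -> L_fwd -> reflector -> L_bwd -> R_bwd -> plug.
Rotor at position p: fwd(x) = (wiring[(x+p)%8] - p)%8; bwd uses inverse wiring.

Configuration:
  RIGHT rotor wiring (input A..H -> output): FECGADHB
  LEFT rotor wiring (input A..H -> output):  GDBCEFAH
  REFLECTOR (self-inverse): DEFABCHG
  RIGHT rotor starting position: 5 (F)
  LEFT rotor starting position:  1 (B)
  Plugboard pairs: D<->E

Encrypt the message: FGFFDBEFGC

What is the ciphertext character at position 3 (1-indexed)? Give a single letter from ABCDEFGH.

Char 1 ('F'): step: R->6, L=1; F->plug->F->R->A->L->C->refl->F->L'->H->R'->C->plug->C
Char 2 ('G'): step: R->7, L=1; G->plug->G->R->E->L->E->refl->B->L'->C->R'->A->plug->A
Char 3 ('F'): step: R->0, L->2 (L advanced); F->plug->F->R->D->L->D->refl->A->L'->B->R'->H->plug->H

H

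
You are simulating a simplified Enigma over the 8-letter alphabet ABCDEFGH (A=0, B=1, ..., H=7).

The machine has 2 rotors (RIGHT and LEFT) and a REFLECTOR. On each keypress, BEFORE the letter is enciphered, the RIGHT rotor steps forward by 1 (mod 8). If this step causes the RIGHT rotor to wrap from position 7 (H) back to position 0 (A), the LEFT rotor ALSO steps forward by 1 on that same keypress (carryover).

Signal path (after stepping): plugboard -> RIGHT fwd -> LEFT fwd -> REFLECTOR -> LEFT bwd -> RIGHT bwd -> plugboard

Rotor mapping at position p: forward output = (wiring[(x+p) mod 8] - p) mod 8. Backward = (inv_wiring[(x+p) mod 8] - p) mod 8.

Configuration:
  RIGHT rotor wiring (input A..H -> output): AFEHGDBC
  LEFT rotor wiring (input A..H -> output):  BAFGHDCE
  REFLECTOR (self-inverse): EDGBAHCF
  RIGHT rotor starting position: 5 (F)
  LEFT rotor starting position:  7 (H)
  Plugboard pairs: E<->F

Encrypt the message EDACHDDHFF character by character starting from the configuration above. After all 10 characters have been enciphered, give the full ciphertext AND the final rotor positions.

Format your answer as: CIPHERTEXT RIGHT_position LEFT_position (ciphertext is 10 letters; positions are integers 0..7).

Char 1 ('E'): step: R->6, L=7; E->plug->F->R->B->L->C->refl->G->L'->D->R'->A->plug->A
Char 2 ('D'): step: R->7, L=7; D->plug->D->R->F->L->A->refl->E->L'->G->R'->C->plug->C
Char 3 ('A'): step: R->0, L->0 (L advanced); A->plug->A->R->A->L->B->refl->D->L'->F->R'->B->plug->B
Char 4 ('C'): step: R->1, L=0; C->plug->C->R->G->L->C->refl->G->L'->D->R'->B->plug->B
Char 5 ('H'): step: R->2, L=0; H->plug->H->R->D->L->G->refl->C->L'->G->R'->G->plug->G
Char 6 ('D'): step: R->3, L=0; D->plug->D->R->G->L->C->refl->G->L'->D->R'->B->plug->B
Char 7 ('D'): step: R->4, L=0; D->plug->D->R->G->L->C->refl->G->L'->D->R'->H->plug->H
Char 8 ('H'): step: R->5, L=0; H->plug->H->R->B->L->A->refl->E->L'->H->R'->F->plug->E
Char 9 ('F'): step: R->6, L=0; F->plug->E->R->G->L->C->refl->G->L'->D->R'->A->plug->A
Char 10 ('F'): step: R->7, L=0; F->plug->E->R->A->L->B->refl->D->L'->F->R'->D->plug->D
Final: ciphertext=ACBBGBHEAD, RIGHT=7, LEFT=0

Answer: ACBBGBHEAD 7 0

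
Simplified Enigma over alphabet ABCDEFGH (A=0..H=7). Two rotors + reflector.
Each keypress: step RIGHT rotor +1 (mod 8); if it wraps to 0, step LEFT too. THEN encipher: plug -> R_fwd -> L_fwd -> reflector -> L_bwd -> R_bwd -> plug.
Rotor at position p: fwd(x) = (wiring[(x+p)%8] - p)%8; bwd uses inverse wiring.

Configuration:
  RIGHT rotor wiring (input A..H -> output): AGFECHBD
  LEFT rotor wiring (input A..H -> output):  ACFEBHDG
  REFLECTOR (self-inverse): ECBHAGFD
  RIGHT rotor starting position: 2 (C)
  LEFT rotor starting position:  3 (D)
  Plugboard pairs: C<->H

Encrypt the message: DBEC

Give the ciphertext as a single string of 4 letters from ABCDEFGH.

Char 1 ('D'): step: R->3, L=3; D->plug->D->R->G->L->H->refl->D->L'->E->R'->C->plug->H
Char 2 ('B'): step: R->4, L=3; B->plug->B->R->D->L->A->refl->E->L'->C->R'->F->plug->F
Char 3 ('E'): step: R->5, L=3; E->plug->E->R->B->L->G->refl->F->L'->F->R'->H->plug->C
Char 4 ('C'): step: R->6, L=3; C->plug->H->R->B->L->G->refl->F->L'->F->R'->B->plug->B

Answer: HFCB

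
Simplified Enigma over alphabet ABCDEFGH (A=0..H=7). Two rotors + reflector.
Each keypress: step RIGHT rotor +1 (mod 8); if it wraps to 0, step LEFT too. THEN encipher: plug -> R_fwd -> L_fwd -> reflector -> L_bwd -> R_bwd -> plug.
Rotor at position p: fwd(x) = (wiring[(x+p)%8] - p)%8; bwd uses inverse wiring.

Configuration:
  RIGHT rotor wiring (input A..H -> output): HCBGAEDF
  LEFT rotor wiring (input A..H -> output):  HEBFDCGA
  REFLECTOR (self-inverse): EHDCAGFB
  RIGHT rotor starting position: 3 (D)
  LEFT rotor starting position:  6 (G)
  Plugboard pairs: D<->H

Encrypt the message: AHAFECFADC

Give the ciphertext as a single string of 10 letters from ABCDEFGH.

Char 1 ('A'): step: R->4, L=6; A->plug->A->R->E->L->D->refl->C->L'->B->R'->D->plug->H
Char 2 ('H'): step: R->5, L=6; H->plug->D->R->C->L->B->refl->H->L'->F->R'->E->plug->E
Char 3 ('A'): step: R->6, L=6; A->plug->A->R->F->L->H->refl->B->L'->C->R'->G->plug->G
Char 4 ('F'): step: R->7, L=6; F->plug->F->R->B->L->C->refl->D->L'->E->R'->H->plug->D
Char 5 ('E'): step: R->0, L->7 (L advanced); E->plug->E->R->A->L->B->refl->H->L'->H->R'->A->plug->A
Char 6 ('C'): step: R->1, L=7; C->plug->C->R->F->L->E->refl->A->L'->B->R'->A->plug->A
Char 7 ('F'): step: R->2, L=7; F->plug->F->R->D->L->C->refl->D->L'->G->R'->C->plug->C
Char 8 ('A'): step: R->3, L=7; A->plug->A->R->D->L->C->refl->D->L'->G->R'->H->plug->D
Char 9 ('D'): step: R->4, L=7; D->plug->H->R->C->L->F->refl->G->L'->E->R'->A->plug->A
Char 10 ('C'): step: R->5, L=7; C->plug->C->R->A->L->B->refl->H->L'->H->R'->A->plug->A

Answer: HEGDAACDAA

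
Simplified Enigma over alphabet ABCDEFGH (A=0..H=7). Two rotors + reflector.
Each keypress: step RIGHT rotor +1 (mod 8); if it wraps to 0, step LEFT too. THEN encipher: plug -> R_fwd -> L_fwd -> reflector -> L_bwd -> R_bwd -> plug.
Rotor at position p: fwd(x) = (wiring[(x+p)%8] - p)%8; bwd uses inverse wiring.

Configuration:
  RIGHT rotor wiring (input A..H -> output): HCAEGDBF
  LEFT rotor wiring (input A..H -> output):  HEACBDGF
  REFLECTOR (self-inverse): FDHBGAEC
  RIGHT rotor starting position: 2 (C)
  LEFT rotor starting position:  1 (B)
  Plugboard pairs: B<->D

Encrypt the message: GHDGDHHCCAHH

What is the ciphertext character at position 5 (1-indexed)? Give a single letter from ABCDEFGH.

Char 1 ('G'): step: R->3, L=1; G->plug->G->R->H->L->G->refl->E->L'->G->R'->D->plug->B
Char 2 ('H'): step: R->4, L=1; H->plug->H->R->A->L->D->refl->B->L'->C->R'->A->plug->A
Char 3 ('D'): step: R->5, L=1; D->plug->B->R->E->L->C->refl->H->L'->B->R'->H->plug->H
Char 4 ('G'): step: R->6, L=1; G->plug->G->R->A->L->D->refl->B->L'->C->R'->E->plug->E
Char 5 ('D'): step: R->7, L=1; D->plug->B->R->A->L->D->refl->B->L'->C->R'->H->plug->H

H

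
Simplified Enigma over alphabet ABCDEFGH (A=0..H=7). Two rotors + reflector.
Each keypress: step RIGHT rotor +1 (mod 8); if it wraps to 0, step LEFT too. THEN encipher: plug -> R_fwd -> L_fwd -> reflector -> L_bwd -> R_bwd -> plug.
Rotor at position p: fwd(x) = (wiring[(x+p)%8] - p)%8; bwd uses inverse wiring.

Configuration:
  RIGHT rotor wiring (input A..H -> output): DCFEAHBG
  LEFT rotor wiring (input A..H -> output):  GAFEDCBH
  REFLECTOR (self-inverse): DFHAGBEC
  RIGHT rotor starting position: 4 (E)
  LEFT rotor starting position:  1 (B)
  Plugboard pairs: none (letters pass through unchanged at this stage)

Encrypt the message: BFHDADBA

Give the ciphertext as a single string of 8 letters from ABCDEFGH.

Char 1 ('B'): step: R->5, L=1; B->plug->B->R->E->L->B->refl->F->L'->H->R'->G->plug->G
Char 2 ('F'): step: R->6, L=1; F->plug->F->R->G->L->G->refl->E->L'->B->R'->H->plug->H
Char 3 ('H'): step: R->7, L=1; H->plug->H->R->C->L->D->refl->A->L'->F->R'->E->plug->E
Char 4 ('D'): step: R->0, L->2 (L advanced); D->plug->D->R->E->L->H->refl->C->L'->B->R'->G->plug->G
Char 5 ('A'): step: R->1, L=2; A->plug->A->R->B->L->C->refl->H->L'->E->R'->B->plug->B
Char 6 ('D'): step: R->2, L=2; D->plug->D->R->F->L->F->refl->B->L'->C->R'->B->plug->B
Char 7 ('B'): step: R->3, L=2; B->plug->B->R->F->L->F->refl->B->L'->C->R'->H->plug->H
Char 8 ('A'): step: R->4, L=2; A->plug->A->R->E->L->H->refl->C->L'->B->R'->G->plug->G

Answer: GHEGBBHG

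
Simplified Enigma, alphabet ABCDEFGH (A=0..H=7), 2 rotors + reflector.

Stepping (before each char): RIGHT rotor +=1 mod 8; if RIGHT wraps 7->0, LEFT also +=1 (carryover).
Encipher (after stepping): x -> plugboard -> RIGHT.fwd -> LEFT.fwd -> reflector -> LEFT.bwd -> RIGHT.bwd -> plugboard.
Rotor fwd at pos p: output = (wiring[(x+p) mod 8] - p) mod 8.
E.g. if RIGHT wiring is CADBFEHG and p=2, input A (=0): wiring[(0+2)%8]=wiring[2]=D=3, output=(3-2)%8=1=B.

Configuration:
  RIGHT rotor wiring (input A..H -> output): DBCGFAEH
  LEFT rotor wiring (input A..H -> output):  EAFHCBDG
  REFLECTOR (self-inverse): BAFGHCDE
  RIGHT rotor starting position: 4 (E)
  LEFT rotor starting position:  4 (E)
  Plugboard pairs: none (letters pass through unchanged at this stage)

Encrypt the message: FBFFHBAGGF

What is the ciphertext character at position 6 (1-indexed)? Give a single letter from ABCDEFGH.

Char 1 ('F'): step: R->5, L=4; F->plug->F->R->F->L->E->refl->H->L'->C->R'->C->plug->C
Char 2 ('B'): step: R->6, L=4; B->plug->B->R->B->L->F->refl->C->L'->D->R'->D->plug->D
Char 3 ('F'): step: R->7, L=4; F->plug->F->R->G->L->B->refl->A->L'->E->R'->B->plug->B
Char 4 ('F'): step: R->0, L->5 (L advanced); F->plug->F->R->A->L->E->refl->H->L'->D->R'->A->plug->A
Char 5 ('H'): step: R->1, L=5; H->plug->H->R->C->L->B->refl->A->L'->F->R'->C->plug->C
Char 6 ('B'): step: R->2, L=5; B->plug->B->R->E->L->D->refl->G->L'->B->R'->G->plug->G

G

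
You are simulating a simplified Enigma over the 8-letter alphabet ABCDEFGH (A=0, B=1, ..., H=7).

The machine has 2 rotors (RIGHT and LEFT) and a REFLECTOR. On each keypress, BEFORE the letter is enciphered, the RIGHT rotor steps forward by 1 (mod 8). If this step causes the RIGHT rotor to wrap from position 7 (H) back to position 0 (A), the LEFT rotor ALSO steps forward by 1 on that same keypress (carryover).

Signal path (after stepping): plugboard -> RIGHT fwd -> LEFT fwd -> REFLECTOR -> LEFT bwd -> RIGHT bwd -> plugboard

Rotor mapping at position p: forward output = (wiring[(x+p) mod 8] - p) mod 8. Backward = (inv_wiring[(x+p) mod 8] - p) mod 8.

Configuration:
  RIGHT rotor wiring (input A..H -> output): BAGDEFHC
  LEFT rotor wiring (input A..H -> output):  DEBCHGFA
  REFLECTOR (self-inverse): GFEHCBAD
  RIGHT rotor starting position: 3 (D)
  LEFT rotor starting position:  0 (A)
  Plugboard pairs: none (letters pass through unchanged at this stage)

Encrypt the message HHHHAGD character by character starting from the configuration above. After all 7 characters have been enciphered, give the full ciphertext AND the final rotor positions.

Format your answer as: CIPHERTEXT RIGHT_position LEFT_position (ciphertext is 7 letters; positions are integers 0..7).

Answer: ECFEDDB 2 1

Derivation:
Char 1 ('H'): step: R->4, L=0; H->plug->H->R->H->L->A->refl->G->L'->F->R'->E->plug->E
Char 2 ('H'): step: R->5, L=0; H->plug->H->R->H->L->A->refl->G->L'->F->R'->C->plug->C
Char 3 ('H'): step: R->6, L=0; H->plug->H->R->H->L->A->refl->G->L'->F->R'->F->plug->F
Char 4 ('H'): step: R->7, L=0; H->plug->H->R->A->L->D->refl->H->L'->E->R'->E->plug->E
Char 5 ('A'): step: R->0, L->1 (L advanced); A->plug->A->R->B->L->A->refl->G->L'->D->R'->D->plug->D
Char 6 ('G'): step: R->1, L=1; G->plug->G->R->B->L->A->refl->G->L'->D->R'->D->plug->D
Char 7 ('D'): step: R->2, L=1; D->plug->D->R->D->L->G->refl->A->L'->B->R'->B->plug->B
Final: ciphertext=ECFEDDB, RIGHT=2, LEFT=1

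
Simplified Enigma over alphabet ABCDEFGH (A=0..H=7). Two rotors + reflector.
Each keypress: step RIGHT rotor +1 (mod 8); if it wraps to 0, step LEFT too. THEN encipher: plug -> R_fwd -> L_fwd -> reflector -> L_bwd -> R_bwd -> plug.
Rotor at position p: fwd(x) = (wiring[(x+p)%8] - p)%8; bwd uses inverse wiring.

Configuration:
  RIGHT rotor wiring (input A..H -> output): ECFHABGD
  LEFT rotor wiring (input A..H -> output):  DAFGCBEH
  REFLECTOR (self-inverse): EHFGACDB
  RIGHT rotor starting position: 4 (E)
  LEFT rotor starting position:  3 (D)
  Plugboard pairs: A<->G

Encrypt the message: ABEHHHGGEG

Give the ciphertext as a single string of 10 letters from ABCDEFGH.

Char 1 ('A'): step: R->5, L=3; A->plug->G->R->C->L->G->refl->D->L'->A->R'->F->plug->F
Char 2 ('B'): step: R->6, L=3; B->plug->B->R->F->L->A->refl->E->L'->E->R'->D->plug->D
Char 3 ('E'): step: R->7, L=3; E->plug->E->R->A->L->D->refl->G->L'->C->R'->G->plug->A
Char 4 ('H'): step: R->0, L->4 (L advanced); H->plug->H->R->D->L->D->refl->G->L'->A->R'->E->plug->E
Char 5 ('H'): step: R->1, L=4; H->plug->H->R->D->L->D->refl->G->L'->A->R'->E->plug->E
Char 6 ('H'): step: R->2, L=4; H->plug->H->R->A->L->G->refl->D->L'->D->R'->A->plug->G
Char 7 ('G'): step: R->3, L=4; G->plug->A->R->E->L->H->refl->B->L'->G->R'->C->plug->C
Char 8 ('G'): step: R->4, L=4; G->plug->A->R->E->L->H->refl->B->L'->G->R'->F->plug->F
Char 9 ('E'): step: R->5, L=4; E->plug->E->R->F->L->E->refl->A->L'->C->R'->G->plug->A
Char 10 ('G'): step: R->6, L=4; G->plug->A->R->A->L->G->refl->D->L'->D->R'->H->plug->H

Answer: FDAEEGCFAH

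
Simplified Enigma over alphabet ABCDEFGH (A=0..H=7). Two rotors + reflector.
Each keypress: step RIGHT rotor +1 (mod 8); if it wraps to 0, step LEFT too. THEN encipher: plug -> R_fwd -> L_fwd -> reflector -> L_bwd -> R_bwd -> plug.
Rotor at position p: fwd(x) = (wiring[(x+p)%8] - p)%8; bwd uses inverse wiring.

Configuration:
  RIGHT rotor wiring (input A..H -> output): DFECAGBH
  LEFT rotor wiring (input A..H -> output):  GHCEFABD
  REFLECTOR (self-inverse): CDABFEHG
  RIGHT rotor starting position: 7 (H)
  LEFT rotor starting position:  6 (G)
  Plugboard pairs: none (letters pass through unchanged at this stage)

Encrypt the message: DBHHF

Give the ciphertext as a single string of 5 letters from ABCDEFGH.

Answer: HGCBC

Derivation:
Char 1 ('D'): step: R->0, L->7 (L advanced); D->plug->D->R->C->L->A->refl->C->L'->H->R'->H->plug->H
Char 2 ('B'): step: R->1, L=7; B->plug->B->R->D->L->D->refl->B->L'->G->R'->G->plug->G
Char 3 ('H'): step: R->2, L=7; H->plug->H->R->D->L->D->refl->B->L'->G->R'->C->plug->C
Char 4 ('H'): step: R->3, L=7; H->plug->H->R->B->L->H->refl->G->L'->F->R'->B->plug->B
Char 5 ('F'): step: R->4, L=7; F->plug->F->R->B->L->H->refl->G->L'->F->R'->C->plug->C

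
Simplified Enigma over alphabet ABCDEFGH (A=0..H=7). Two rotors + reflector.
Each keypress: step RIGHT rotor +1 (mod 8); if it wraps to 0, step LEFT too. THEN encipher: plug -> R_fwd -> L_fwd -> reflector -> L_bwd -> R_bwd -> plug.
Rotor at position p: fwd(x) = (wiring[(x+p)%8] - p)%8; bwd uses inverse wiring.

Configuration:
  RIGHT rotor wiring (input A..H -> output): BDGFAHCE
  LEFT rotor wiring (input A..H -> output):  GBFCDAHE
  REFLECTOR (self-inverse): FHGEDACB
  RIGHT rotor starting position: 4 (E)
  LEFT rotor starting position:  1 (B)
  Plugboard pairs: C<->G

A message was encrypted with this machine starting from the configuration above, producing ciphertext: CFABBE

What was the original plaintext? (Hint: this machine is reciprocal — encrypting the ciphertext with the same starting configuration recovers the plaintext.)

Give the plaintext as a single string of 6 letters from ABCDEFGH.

Char 1 ('C'): step: R->5, L=1; C->plug->G->R->A->L->A->refl->F->L'->H->R'->C->plug->G
Char 2 ('F'): step: R->6, L=1; F->plug->F->R->H->L->F->refl->A->L'->A->R'->E->plug->E
Char 3 ('A'): step: R->7, L=1; A->plug->A->R->F->L->G->refl->C->L'->D->R'->H->plug->H
Char 4 ('B'): step: R->0, L->2 (L advanced); B->plug->B->R->D->L->G->refl->C->L'->F->R'->D->plug->D
Char 5 ('B'): step: R->1, L=2; B->plug->B->R->F->L->C->refl->G->L'->D->R'->G->plug->C
Char 6 ('E'): step: R->2, L=2; E->plug->E->R->A->L->D->refl->E->L'->G->R'->C->plug->G

Answer: GEHDCG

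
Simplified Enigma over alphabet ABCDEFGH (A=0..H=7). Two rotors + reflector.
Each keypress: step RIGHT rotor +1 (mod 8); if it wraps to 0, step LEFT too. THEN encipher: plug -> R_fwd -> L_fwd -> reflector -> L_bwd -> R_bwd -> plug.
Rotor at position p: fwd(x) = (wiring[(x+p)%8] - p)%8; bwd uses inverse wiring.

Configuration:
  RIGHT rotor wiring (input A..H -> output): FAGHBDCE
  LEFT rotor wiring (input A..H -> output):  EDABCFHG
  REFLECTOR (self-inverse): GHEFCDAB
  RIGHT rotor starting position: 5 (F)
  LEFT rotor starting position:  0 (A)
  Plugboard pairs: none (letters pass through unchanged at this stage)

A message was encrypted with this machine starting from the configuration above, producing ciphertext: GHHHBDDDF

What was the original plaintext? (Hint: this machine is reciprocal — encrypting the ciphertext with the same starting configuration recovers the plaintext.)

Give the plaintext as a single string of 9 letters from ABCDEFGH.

Char 1 ('G'): step: R->6, L=0; G->plug->G->R->D->L->B->refl->H->L'->G->R'->B->plug->B
Char 2 ('H'): step: R->7, L=0; H->plug->H->R->D->L->B->refl->H->L'->G->R'->B->plug->B
Char 3 ('H'): step: R->0, L->1 (L advanced); H->plug->H->R->E->L->E->refl->C->L'->A->R'->B->plug->B
Char 4 ('H'): step: R->1, L=1; H->plug->H->R->E->L->E->refl->C->L'->A->R'->D->plug->D
Char 5 ('B'): step: R->2, L=1; B->plug->B->R->F->L->G->refl->A->L'->C->R'->F->plug->F
Char 6 ('D'): step: R->3, L=1; D->plug->D->R->H->L->D->refl->F->L'->G->R'->B->plug->B
Char 7 ('D'): step: R->4, L=1; D->plug->D->R->A->L->C->refl->E->L'->E->R'->F->plug->F
Char 8 ('D'): step: R->5, L=1; D->plug->D->R->A->L->C->refl->E->L'->E->R'->H->plug->H
Char 9 ('F'): step: R->6, L=1; F->plug->F->R->B->L->H->refl->B->L'->D->R'->G->plug->G

Answer: BBBDFBFHG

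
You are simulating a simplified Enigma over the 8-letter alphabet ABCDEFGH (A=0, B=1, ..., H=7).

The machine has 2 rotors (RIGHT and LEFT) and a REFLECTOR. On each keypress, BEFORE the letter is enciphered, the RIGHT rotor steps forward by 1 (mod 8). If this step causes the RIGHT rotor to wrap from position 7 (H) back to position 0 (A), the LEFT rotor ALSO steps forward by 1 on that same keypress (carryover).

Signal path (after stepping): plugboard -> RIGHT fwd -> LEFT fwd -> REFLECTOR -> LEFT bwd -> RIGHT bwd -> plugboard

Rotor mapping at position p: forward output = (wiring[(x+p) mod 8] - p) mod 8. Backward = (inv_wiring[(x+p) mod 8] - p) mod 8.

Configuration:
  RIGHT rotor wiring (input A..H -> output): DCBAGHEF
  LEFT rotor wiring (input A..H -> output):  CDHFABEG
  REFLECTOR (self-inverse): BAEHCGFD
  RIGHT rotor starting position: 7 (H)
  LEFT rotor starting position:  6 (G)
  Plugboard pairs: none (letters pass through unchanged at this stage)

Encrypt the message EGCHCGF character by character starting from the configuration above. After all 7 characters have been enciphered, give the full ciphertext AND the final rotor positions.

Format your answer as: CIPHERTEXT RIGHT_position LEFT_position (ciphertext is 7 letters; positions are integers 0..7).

Char 1 ('E'): step: R->0, L->7 (L advanced); E->plug->E->R->G->L->C->refl->E->L'->C->R'->B->plug->B
Char 2 ('G'): step: R->1, L=7; G->plug->G->R->E->L->G->refl->F->L'->H->R'->C->plug->C
Char 3 ('C'): step: R->2, L=7; C->plug->C->R->E->L->G->refl->F->L'->H->R'->A->plug->A
Char 4 ('H'): step: R->3, L=7; H->plug->H->R->G->L->C->refl->E->L'->C->R'->E->plug->E
Char 5 ('C'): step: R->4, L=7; C->plug->C->R->A->L->H->refl->D->L'->B->R'->D->plug->D
Char 6 ('G'): step: R->5, L=7; G->plug->G->R->D->L->A->refl->B->L'->F->R'->E->plug->E
Char 7 ('F'): step: R->6, L=7; F->plug->F->R->C->L->E->refl->C->L'->G->R'->A->plug->A
Final: ciphertext=BCAEDEA, RIGHT=6, LEFT=7

Answer: BCAEDEA 6 7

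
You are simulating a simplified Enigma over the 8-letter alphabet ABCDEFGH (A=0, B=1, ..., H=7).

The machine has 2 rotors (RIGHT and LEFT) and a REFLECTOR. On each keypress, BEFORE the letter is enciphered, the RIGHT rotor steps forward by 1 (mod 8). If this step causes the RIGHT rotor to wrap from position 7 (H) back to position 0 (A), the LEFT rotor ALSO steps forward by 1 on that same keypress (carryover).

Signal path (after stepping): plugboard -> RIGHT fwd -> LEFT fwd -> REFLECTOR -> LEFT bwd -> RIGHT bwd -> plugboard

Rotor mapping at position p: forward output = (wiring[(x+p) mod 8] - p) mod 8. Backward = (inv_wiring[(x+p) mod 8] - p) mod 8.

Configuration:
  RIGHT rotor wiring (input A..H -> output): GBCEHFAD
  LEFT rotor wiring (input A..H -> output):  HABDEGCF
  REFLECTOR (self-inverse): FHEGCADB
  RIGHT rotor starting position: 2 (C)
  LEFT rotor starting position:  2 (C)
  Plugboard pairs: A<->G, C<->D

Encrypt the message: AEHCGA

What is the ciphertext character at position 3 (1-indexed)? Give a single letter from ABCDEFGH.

Char 1 ('A'): step: R->3, L=2; A->plug->G->R->G->L->F->refl->A->L'->E->R'->B->plug->B
Char 2 ('E'): step: R->4, L=2; E->plug->E->R->C->L->C->refl->E->L'->D->R'->A->plug->G
Char 3 ('H'): step: R->5, L=2; H->plug->H->R->C->L->C->refl->E->L'->D->R'->B->plug->B

B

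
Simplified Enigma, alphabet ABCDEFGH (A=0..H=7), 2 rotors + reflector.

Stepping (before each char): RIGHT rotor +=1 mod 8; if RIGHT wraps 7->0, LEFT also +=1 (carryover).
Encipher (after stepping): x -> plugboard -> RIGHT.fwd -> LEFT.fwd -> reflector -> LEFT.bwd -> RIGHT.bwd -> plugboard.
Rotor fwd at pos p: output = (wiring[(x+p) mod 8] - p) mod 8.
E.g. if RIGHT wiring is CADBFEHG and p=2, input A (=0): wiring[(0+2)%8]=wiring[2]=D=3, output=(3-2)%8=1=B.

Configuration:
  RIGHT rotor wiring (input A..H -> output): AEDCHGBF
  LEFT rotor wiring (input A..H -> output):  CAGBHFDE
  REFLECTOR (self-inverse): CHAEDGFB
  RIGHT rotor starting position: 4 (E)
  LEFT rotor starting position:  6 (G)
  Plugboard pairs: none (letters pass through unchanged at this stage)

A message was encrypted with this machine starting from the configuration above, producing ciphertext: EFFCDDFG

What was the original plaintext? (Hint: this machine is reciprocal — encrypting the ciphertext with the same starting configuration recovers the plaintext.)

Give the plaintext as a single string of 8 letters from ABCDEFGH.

Answer: FABDFCBD

Derivation:
Char 1 ('E'): step: R->5, L=6; E->plug->E->R->H->L->H->refl->B->L'->G->R'->F->plug->F
Char 2 ('F'): step: R->6, L=6; F->plug->F->R->E->L->A->refl->C->L'->D->R'->A->plug->A
Char 3 ('F'): step: R->7, L=6; F->plug->F->R->A->L->F->refl->G->L'->B->R'->B->plug->B
Char 4 ('C'): step: R->0, L->7 (L advanced); C->plug->C->R->D->L->H->refl->B->L'->C->R'->D->plug->D
Char 5 ('D'): step: R->1, L=7; D->plug->D->R->G->L->G->refl->F->L'->A->R'->F->plug->F
Char 6 ('D'): step: R->2, L=7; D->plug->D->R->E->L->C->refl->A->L'->F->R'->C->plug->C
Char 7 ('F'): step: R->3, L=7; F->plug->F->R->F->L->A->refl->C->L'->E->R'->B->plug->B
Char 8 ('G'): step: R->4, L=7; G->plug->G->R->H->L->E->refl->D->L'->B->R'->D->plug->D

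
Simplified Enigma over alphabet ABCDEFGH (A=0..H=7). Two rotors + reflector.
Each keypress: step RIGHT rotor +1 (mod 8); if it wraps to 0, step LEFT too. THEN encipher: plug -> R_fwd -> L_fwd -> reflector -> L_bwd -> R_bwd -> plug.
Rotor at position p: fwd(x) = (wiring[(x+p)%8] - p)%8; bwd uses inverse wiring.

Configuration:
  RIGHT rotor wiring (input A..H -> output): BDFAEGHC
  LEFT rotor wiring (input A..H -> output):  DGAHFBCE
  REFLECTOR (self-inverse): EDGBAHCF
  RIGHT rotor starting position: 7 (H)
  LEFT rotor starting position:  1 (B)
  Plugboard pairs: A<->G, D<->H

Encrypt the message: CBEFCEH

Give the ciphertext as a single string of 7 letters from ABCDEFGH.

Answer: HCFDABD

Derivation:
Char 1 ('C'): step: R->0, L->2 (L advanced); C->plug->C->R->F->L->C->refl->G->L'->A->R'->D->plug->H
Char 2 ('B'): step: R->1, L=2; B->plug->B->R->E->L->A->refl->E->L'->H->R'->C->plug->C
Char 3 ('E'): step: R->2, L=2; E->plug->E->R->F->L->C->refl->G->L'->A->R'->F->plug->F
Char 4 ('F'): step: R->3, L=2; F->plug->F->R->G->L->B->refl->D->L'->C->R'->H->plug->D
Char 5 ('C'): step: R->4, L=2; C->plug->C->R->D->L->H->refl->F->L'->B->R'->G->plug->A
Char 6 ('E'): step: R->5, L=2; E->plug->E->R->G->L->B->refl->D->L'->C->R'->B->plug->B
Char 7 ('H'): step: R->6, L=2; H->plug->D->R->F->L->C->refl->G->L'->A->R'->H->plug->D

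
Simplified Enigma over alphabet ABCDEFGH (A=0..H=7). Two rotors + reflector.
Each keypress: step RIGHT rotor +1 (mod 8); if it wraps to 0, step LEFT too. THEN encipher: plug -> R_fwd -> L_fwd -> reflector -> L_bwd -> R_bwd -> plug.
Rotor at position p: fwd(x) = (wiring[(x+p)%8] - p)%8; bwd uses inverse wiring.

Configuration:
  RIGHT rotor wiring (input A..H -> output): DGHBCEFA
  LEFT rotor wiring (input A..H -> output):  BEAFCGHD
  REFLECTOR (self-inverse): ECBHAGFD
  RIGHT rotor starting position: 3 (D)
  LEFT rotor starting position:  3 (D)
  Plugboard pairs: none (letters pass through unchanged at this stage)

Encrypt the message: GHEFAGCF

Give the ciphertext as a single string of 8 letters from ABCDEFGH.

Answer: DABBEDHH

Derivation:
Char 1 ('G'): step: R->4, L=3; G->plug->G->R->D->L->E->refl->A->L'->E->R'->D->plug->D
Char 2 ('H'): step: R->5, L=3; H->plug->H->R->F->L->G->refl->F->L'->H->R'->A->plug->A
Char 3 ('E'): step: R->6, L=3; E->plug->E->R->B->L->H->refl->D->L'->C->R'->B->plug->B
Char 4 ('F'): step: R->7, L=3; F->plug->F->R->D->L->E->refl->A->L'->E->R'->B->plug->B
Char 5 ('A'): step: R->0, L->4 (L advanced); A->plug->A->R->D->L->H->refl->D->L'->C->R'->E->plug->E
Char 6 ('G'): step: R->1, L=4; G->plug->G->R->H->L->B->refl->C->L'->B->R'->D->plug->D
Char 7 ('C'): step: R->2, L=4; C->plug->C->R->A->L->G->refl->F->L'->E->R'->H->plug->H
Char 8 ('F'): step: R->3, L=4; F->plug->F->R->A->L->G->refl->F->L'->E->R'->H->plug->H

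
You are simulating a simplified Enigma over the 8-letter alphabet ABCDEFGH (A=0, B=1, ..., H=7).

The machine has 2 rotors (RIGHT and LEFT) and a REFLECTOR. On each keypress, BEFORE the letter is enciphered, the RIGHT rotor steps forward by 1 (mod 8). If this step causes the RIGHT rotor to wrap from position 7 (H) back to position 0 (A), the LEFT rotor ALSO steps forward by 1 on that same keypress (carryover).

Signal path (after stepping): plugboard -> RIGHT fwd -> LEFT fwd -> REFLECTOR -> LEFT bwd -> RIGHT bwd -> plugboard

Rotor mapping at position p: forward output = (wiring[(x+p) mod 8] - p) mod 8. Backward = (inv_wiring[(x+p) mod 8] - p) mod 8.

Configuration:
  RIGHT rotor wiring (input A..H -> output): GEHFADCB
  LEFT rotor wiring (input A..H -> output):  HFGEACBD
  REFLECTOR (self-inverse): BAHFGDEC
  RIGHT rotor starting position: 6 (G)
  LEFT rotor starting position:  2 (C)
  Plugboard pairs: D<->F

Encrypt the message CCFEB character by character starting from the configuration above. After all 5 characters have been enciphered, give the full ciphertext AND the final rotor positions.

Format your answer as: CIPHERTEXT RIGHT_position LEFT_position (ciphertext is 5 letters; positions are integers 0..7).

Answer: HHDGD 3 3

Derivation:
Char 1 ('C'): step: R->7, L=2; C->plug->C->R->F->L->B->refl->A->L'->D->R'->H->plug->H
Char 2 ('C'): step: R->0, L->3 (L advanced); C->plug->C->R->H->L->D->refl->F->L'->B->R'->H->plug->H
Char 3 ('F'): step: R->1, L=3; F->plug->D->R->H->L->D->refl->F->L'->B->R'->F->plug->D
Char 4 ('E'): step: R->2, L=3; E->plug->E->R->A->L->B->refl->A->L'->E->R'->G->plug->G
Char 5 ('B'): step: R->3, L=3; B->plug->B->R->F->L->E->refl->G->L'->D->R'->F->plug->D
Final: ciphertext=HHDGD, RIGHT=3, LEFT=3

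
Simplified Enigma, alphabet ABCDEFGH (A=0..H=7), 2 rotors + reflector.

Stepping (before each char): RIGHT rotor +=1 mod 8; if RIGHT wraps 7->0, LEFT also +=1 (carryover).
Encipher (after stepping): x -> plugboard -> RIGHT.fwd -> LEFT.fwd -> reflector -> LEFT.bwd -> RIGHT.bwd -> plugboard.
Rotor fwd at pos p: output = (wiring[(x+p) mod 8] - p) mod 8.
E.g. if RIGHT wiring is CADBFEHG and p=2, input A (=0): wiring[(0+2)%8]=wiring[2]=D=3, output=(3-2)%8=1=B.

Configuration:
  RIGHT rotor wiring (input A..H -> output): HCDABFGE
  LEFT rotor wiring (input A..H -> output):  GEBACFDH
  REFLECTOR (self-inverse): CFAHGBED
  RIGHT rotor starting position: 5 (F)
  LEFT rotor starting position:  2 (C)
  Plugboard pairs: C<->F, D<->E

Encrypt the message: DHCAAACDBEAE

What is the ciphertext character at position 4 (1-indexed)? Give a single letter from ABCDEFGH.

Char 1 ('D'): step: R->6, L=2; D->plug->E->R->F->L->F->refl->B->L'->E->R'->D->plug->E
Char 2 ('H'): step: R->7, L=2; H->plug->H->R->H->L->C->refl->A->L'->C->R'->F->plug->C
Char 3 ('C'): step: R->0, L->3 (L advanced); C->plug->F->R->F->L->D->refl->H->L'->B->R'->E->plug->D
Char 4 ('A'): step: R->1, L=3; A->plug->A->R->B->L->H->refl->D->L'->F->R'->F->plug->C

C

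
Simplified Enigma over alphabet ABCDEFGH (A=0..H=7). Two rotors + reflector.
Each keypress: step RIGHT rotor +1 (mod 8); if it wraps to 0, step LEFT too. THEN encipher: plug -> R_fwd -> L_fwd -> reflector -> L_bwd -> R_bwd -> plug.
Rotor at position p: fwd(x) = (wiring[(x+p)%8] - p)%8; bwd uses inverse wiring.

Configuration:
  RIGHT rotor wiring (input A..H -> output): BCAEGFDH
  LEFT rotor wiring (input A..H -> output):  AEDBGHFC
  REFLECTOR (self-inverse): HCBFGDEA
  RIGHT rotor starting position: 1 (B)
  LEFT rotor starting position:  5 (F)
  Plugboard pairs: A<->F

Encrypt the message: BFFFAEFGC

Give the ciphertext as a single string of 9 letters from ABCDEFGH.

Char 1 ('B'): step: R->2, L=5; B->plug->B->R->C->L->F->refl->D->L'->D->R'->D->plug->D
Char 2 ('F'): step: R->3, L=5; F->plug->A->R->B->L->A->refl->H->L'->E->R'->E->plug->E
Char 3 ('F'): step: R->4, L=5; F->plug->A->R->C->L->F->refl->D->L'->D->R'->D->plug->D
Char 4 ('F'): step: R->5, L=5; F->plug->A->R->A->L->C->refl->B->L'->H->R'->G->plug->G
Char 5 ('A'): step: R->6, L=5; A->plug->F->R->G->L->E->refl->G->L'->F->R'->A->plug->F
Char 6 ('E'): step: R->7, L=5; E->plug->E->R->F->L->G->refl->E->L'->G->R'->G->plug->G
Char 7 ('F'): step: R->0, L->6 (L advanced); F->plug->A->R->B->L->E->refl->G->L'->D->R'->G->plug->G
Char 8 ('G'): step: R->1, L=6; G->plug->G->R->G->L->A->refl->H->L'->A->R'->H->plug->H
Char 9 ('C'): step: R->2, L=6; C->plug->C->R->E->L->F->refl->D->L'->F->R'->F->plug->A

Answer: DEDGFGGHA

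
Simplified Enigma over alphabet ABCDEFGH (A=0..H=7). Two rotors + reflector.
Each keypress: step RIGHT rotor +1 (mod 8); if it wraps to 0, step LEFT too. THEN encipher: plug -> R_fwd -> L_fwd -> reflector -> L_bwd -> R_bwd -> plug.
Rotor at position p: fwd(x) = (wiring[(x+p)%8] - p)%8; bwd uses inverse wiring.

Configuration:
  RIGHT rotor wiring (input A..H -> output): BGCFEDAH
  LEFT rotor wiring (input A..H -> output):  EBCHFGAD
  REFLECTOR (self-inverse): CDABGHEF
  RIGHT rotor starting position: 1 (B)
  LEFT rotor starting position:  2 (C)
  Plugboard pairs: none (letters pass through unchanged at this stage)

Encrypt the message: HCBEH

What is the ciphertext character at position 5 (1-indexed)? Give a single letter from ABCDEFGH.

Char 1 ('H'): step: R->2, L=2; H->plug->H->R->E->L->G->refl->E->L'->D->R'->B->plug->B
Char 2 ('C'): step: R->3, L=2; C->plug->C->R->A->L->A->refl->C->L'->G->R'->F->plug->F
Char 3 ('B'): step: R->4, L=2; B->plug->B->R->H->L->H->refl->F->L'->B->R'->H->plug->H
Char 4 ('E'): step: R->5, L=2; E->plug->E->R->B->L->F->refl->H->L'->H->R'->H->plug->H
Char 5 ('H'): step: R->6, L=2; H->plug->H->R->F->L->B->refl->D->L'->C->R'->A->plug->A

A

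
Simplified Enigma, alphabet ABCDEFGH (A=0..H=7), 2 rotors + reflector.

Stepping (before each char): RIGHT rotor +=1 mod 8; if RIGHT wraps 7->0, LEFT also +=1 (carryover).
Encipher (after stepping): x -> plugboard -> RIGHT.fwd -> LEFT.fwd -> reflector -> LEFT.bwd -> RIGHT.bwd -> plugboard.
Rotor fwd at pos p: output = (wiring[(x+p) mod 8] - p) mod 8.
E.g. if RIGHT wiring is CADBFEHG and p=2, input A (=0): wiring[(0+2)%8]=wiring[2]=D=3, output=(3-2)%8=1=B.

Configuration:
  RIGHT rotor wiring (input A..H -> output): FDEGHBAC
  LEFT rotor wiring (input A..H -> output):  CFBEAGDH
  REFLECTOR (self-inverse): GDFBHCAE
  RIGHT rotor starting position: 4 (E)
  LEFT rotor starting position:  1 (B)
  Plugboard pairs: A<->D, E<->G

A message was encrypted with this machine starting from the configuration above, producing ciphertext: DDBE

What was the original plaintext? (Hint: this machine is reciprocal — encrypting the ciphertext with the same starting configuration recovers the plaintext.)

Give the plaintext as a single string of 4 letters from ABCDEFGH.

Char 1 ('D'): step: R->5, L=1; D->plug->A->R->E->L->F->refl->C->L'->F->R'->C->plug->C
Char 2 ('D'): step: R->6, L=1; D->plug->A->R->C->L->D->refl->B->L'->H->R'->C->plug->C
Char 3 ('B'): step: R->7, L=1; B->plug->B->R->G->L->G->refl->A->L'->B->R'->H->plug->H
Char 4 ('E'): step: R->0, L->2 (L advanced); E->plug->G->R->A->L->H->refl->E->L'->D->R'->B->plug->B

Answer: CCHB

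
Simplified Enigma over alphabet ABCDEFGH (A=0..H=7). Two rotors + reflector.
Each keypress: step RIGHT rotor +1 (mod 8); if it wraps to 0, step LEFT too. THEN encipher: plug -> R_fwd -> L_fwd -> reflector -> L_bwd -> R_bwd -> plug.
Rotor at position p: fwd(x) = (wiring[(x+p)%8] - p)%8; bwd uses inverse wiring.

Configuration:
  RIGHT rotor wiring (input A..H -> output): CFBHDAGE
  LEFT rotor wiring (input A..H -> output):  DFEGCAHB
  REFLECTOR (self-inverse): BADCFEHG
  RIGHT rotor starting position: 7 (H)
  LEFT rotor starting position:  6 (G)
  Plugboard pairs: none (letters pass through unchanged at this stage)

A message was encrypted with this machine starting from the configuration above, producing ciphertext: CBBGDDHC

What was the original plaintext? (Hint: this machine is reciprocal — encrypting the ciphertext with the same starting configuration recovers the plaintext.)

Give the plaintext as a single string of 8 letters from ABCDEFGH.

Char 1 ('C'): step: R->0, L->7 (L advanced); C->plug->C->R->B->L->E->refl->F->L'->D->R'->E->plug->E
Char 2 ('B'): step: R->1, L=7; B->plug->B->R->A->L->C->refl->D->L'->F->R'->F->plug->F
Char 3 ('B'): step: R->2, L=7; B->plug->B->R->F->L->D->refl->C->L'->A->R'->G->plug->G
Char 4 ('G'): step: R->3, L=7; G->plug->G->R->C->L->G->refl->H->L'->E->R'->A->plug->A
Char 5 ('D'): step: R->4, L=7; D->plug->D->R->A->L->C->refl->D->L'->F->R'->G->plug->G
Char 6 ('D'): step: R->5, L=7; D->plug->D->R->F->L->D->refl->C->L'->A->R'->E->plug->E
Char 7 ('H'): step: R->6, L=7; H->plug->H->R->C->L->G->refl->H->L'->E->R'->C->plug->C
Char 8 ('C'): step: R->7, L=7; C->plug->C->R->G->L->B->refl->A->L'->H->R'->H->plug->H

Answer: EFGAGECH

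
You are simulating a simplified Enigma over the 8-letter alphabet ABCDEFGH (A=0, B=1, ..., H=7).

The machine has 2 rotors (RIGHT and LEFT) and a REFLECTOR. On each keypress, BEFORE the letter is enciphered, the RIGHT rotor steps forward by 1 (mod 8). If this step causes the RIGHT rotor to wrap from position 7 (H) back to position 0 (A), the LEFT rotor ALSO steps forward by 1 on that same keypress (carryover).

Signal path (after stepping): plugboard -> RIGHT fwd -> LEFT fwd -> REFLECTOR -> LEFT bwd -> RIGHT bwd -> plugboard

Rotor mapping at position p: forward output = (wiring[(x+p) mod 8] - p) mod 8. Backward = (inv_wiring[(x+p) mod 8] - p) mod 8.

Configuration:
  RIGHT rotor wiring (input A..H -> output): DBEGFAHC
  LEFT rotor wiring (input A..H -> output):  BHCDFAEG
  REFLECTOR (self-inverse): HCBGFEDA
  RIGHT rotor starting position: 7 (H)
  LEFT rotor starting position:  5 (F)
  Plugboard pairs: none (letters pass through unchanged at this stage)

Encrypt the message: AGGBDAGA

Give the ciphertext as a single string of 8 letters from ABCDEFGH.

Answer: GFDFAFDE

Derivation:
Char 1 ('A'): step: R->0, L->6 (L advanced); A->plug->A->R->D->L->B->refl->C->L'->H->R'->G->plug->G
Char 2 ('G'): step: R->1, L=6; G->plug->G->R->B->L->A->refl->H->L'->G->R'->F->plug->F
Char 3 ('G'): step: R->2, L=6; G->plug->G->R->B->L->A->refl->H->L'->G->R'->D->plug->D
Char 4 ('B'): step: R->3, L=6; B->plug->B->R->C->L->D->refl->G->L'->A->R'->F->plug->F
Char 5 ('D'): step: R->4, L=6; D->plug->D->R->G->L->H->refl->A->L'->B->R'->A->plug->A
Char 6 ('A'): step: R->5, L=6; A->plug->A->R->D->L->B->refl->C->L'->H->R'->F->plug->F
Char 7 ('G'): step: R->6, L=6; G->plug->G->R->H->L->C->refl->B->L'->D->R'->D->plug->D
Char 8 ('A'): step: R->7, L=6; A->plug->A->R->D->L->B->refl->C->L'->H->R'->E->plug->E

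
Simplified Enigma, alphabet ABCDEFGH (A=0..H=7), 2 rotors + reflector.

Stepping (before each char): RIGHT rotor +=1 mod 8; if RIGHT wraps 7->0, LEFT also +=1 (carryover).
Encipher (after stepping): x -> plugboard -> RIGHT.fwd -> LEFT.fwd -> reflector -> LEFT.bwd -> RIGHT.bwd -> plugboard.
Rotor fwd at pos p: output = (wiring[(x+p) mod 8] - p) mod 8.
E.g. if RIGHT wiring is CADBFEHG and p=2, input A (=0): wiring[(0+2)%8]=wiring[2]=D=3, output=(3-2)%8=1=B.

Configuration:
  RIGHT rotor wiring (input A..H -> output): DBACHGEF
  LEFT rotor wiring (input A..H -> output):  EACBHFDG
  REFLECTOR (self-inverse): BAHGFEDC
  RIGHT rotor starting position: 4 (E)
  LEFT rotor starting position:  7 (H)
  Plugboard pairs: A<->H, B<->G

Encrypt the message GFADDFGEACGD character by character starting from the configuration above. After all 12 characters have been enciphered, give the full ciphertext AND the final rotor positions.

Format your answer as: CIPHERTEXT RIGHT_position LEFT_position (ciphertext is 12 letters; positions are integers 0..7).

Answer: HACBGBEAEACG 0 1

Derivation:
Char 1 ('G'): step: R->5, L=7; G->plug->B->R->H->L->E->refl->F->L'->B->R'->A->plug->H
Char 2 ('F'): step: R->6, L=7; F->plug->F->R->E->L->C->refl->H->L'->A->R'->H->plug->A
Char 3 ('A'): step: R->7, L=7; A->plug->H->R->F->L->A->refl->B->L'->C->R'->C->plug->C
Char 4 ('D'): step: R->0, L->0 (L advanced); D->plug->D->R->C->L->C->refl->H->L'->E->R'->G->plug->B
Char 5 ('D'): step: R->1, L=0; D->plug->D->R->G->L->D->refl->G->L'->H->R'->B->plug->G
Char 6 ('F'): step: R->2, L=0; F->plug->F->R->D->L->B->refl->A->L'->B->R'->G->plug->B
Char 7 ('G'): step: R->3, L=0; G->plug->B->R->E->L->H->refl->C->L'->C->R'->E->plug->E
Char 8 ('E'): step: R->4, L=0; E->plug->E->R->H->L->G->refl->D->L'->G->R'->H->plug->A
Char 9 ('A'): step: R->5, L=0; A->plug->H->R->C->L->C->refl->H->L'->E->R'->E->plug->E
Char 10 ('C'): step: R->6, L=0; C->plug->C->R->F->L->F->refl->E->L'->A->R'->H->plug->A
Char 11 ('G'): step: R->7, L=0; G->plug->B->R->E->L->H->refl->C->L'->C->R'->C->plug->C
Char 12 ('D'): step: R->0, L->1 (L advanced); D->plug->D->R->C->L->A->refl->B->L'->B->R'->B->plug->G
Final: ciphertext=HACBGBEAEACG, RIGHT=0, LEFT=1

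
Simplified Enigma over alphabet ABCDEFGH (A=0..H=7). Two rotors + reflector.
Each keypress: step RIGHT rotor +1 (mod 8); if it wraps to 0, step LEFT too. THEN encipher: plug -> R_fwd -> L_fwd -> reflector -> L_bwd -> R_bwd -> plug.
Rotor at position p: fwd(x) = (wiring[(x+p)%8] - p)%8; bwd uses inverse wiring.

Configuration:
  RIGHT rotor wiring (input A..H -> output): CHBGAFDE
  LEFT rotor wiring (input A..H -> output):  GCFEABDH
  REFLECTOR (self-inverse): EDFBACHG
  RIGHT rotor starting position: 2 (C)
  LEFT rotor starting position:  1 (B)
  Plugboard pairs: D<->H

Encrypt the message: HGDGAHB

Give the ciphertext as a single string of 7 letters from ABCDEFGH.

Char 1 ('H'): step: R->3, L=1; H->plug->D->R->A->L->B->refl->D->L'->C->R'->C->plug->C
Char 2 ('G'): step: R->4, L=1; G->plug->G->R->F->L->C->refl->F->L'->H->R'->C->plug->C
Char 3 ('D'): step: R->5, L=1; D->plug->H->R->D->L->H->refl->G->L'->G->R'->B->plug->B
Char 4 ('G'): step: R->6, L=1; G->plug->G->R->C->L->D->refl->B->L'->A->R'->F->plug->F
Char 5 ('A'): step: R->7, L=1; A->plug->A->R->F->L->C->refl->F->L'->H->R'->E->plug->E
Char 6 ('H'): step: R->0, L->2 (L advanced); H->plug->D->R->G->L->E->refl->A->L'->H->R'->B->plug->B
Char 7 ('B'): step: R->1, L=2; B->plug->B->R->A->L->D->refl->B->L'->E->R'->E->plug->E

Answer: CCBFEBE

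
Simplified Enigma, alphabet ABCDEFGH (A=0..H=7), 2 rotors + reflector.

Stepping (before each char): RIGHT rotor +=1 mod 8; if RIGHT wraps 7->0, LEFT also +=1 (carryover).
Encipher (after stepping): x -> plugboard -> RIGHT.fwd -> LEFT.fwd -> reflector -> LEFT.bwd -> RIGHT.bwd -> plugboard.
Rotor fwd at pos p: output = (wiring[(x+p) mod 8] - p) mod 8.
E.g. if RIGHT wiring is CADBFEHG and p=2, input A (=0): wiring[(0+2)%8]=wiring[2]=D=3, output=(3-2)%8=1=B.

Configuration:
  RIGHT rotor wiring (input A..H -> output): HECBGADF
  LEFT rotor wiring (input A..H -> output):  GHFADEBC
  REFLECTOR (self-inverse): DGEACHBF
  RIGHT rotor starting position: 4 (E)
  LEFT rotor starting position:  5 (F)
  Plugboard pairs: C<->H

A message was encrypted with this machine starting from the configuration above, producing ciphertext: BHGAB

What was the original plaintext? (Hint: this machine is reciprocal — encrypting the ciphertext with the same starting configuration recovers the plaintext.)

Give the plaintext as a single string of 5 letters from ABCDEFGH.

Char 1 ('B'): step: R->5, L=5; B->plug->B->R->G->L->D->refl->A->L'->F->R'->F->plug->F
Char 2 ('H'): step: R->6, L=5; H->plug->C->R->B->L->E->refl->C->L'->E->R'->E->plug->E
Char 3 ('G'): step: R->7, L=5; G->plug->G->R->B->L->E->refl->C->L'->E->R'->H->plug->C
Char 4 ('A'): step: R->0, L->6 (L advanced); A->plug->A->R->H->L->G->refl->B->L'->D->R'->G->plug->G
Char 5 ('B'): step: R->1, L=6; B->plug->B->R->B->L->E->refl->C->L'->F->R'->D->plug->D

Answer: FECGD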